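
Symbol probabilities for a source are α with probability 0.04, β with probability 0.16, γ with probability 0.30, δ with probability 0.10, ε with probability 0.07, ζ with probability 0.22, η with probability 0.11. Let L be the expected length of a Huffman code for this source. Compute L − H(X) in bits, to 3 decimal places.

0.029 bits

Entropy H = −Σ p log₂ p ≈ 2.5615 bits.
Huffman merges: 1/25+7/100→11/100; 1/10+11/100→21/100; 11/100+4/25→27/100; 21/100+11/50→43/100; 27/100+3/10→57/100; 43/100+57/100→1. L = 259/100 ≈ 2.5900.
L − H = 2.5900 − 2.5615 = 0.029 bits.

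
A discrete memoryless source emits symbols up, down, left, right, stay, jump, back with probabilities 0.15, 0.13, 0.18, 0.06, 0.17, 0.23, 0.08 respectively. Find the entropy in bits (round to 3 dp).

2.696 bits

H = −Σ pᵢ log₂ pᵢ.
−0.15·log₂(0.15) = 0.4105
−0.13·log₂(0.13) = 0.3826
−0.18·log₂(0.18) = 0.4453
−0.06·log₂(0.06) = 0.2435
−0.17·log₂(0.17) = 0.4346
−0.23·log₂(0.23) = 0.4877
−0.08·log₂(0.08) = 0.2915
Sum ≈ 2.6958 → 2.696 bits.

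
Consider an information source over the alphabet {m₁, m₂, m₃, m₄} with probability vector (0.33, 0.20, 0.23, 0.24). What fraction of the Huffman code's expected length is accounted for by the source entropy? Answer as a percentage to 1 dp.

Entropy H = −Σ p log₂ p ≈ 1.9740 bits.
Huffman merges: 1/5+23/100→43/100; 6/25+33/100→57/100; 43/100+57/100→1. L = 2 ≈ 2.0000.
Efficiency = H/L = 1.9740/2.0000 = 98.7%.

98.7%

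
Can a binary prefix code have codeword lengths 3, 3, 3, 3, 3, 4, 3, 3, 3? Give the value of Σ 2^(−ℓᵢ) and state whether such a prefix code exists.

With common denominator 2^4 = 16: Σ 2^(−ℓᵢ) = 2/16 + 2/16 + 2/16 + 2/16 + 2/16 + 1/16 + 2/16 + 2/16 + 2/16 = 17/16 = 1.0625.
Kraft's inequality requires Σ ≤ 1; here Σ = 1.0625 > 1, so no such prefix code exists.

1.0625; no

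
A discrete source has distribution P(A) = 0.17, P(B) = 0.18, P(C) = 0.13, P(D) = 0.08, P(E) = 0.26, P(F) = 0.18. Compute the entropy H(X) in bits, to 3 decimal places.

2.505 bits

H = −Σ pᵢ log₂ pᵢ.
−0.17·log₂(0.17) = 0.4346
−0.18·log₂(0.18) = 0.4453
−0.13·log₂(0.13) = 0.3826
−0.08·log₂(0.08) = 0.2915
−0.26·log₂(0.26) = 0.5053
−0.18·log₂(0.18) = 0.4453
Sum ≈ 2.5046 → 2.505 bits.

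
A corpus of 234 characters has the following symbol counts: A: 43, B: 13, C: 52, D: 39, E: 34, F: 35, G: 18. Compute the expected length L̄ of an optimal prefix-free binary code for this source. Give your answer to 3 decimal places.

2.726 bits/symbol

Probabilities are the counts divided by 234.
Repeatedly combine the two least-probable nodes; the expected code length is the sum of the merged weights.
merge 1/18 + 1/13 → 31/234
merge 31/234 + 17/117 → 5/18
merge 35/234 + 1/6 → 37/117
merge 43/234 + 2/9 → 95/234
merge 5/18 + 37/117 → 139/234
merge 95/234 + 139/234 → 1
L = 31/234 + 5/18 + 37/117 + 95/234 + 139/234 + 1 = 319/117 ≈ 2.726 bits/symbol.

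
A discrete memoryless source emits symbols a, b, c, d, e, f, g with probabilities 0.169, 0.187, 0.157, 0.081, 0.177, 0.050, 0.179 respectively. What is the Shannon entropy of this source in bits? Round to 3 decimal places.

2.701 bits

H = −Σ pᵢ log₂ pᵢ.
−0.169·log₂(0.169) = 0.4335
−0.187·log₂(0.187) = 0.4523
−0.157·log₂(0.157) = 0.4194
−0.081·log₂(0.081) = 0.2937
−0.177·log₂(0.177) = 0.4422
−0.050·log₂(0.050) = 0.2161
−0.179·log₂(0.179) = 0.4443
Sum ≈ 2.7014 → 2.701 bits.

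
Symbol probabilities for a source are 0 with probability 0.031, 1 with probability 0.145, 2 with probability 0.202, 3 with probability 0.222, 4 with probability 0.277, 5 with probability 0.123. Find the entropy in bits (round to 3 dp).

2.392 bits

H = −Σ pᵢ log₂ pᵢ.
−0.031·log₂(0.031) = 0.1554
−0.145·log₂(0.145) = 0.4040
−0.202·log₂(0.202) = 0.4661
−0.222·log₂(0.222) = 0.4820
−0.277·log₂(0.277) = 0.5130
−0.123·log₂(0.123) = 0.3719
Sum ≈ 2.3924 → 2.392 bits.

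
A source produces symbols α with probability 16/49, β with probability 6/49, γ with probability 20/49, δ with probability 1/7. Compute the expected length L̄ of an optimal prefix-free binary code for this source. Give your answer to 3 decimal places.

Repeatedly combine the two least-probable nodes; the expected code length is the sum of the merged weights.
merge 6/49 + 1/7 → 13/49
merge 13/49 + 16/49 → 29/49
merge 20/49 + 29/49 → 1
L = 13/49 + 29/49 + 1 = 13/7 ≈ 1.857 bits/symbol.

1.857 bits/symbol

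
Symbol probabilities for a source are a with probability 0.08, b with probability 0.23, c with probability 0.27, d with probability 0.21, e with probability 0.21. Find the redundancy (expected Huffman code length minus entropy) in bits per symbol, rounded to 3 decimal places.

0.055 bits

Entropy H = −Σ p log₂ p ≈ 2.2348 bits.
Huffman merges: 2/25+21/100→29/100; 21/100+23/100→11/25; 27/100+29/100→14/25; 11/25+14/25→1. L = 229/100 ≈ 2.2900.
L − H = 2.2900 − 2.2348 = 0.055 bits.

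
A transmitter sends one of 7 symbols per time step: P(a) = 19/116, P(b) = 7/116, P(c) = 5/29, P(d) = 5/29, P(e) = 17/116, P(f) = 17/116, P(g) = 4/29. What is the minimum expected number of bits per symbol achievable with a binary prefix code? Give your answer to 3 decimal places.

Repeatedly combine the two least-probable nodes; the expected code length is the sum of the merged weights.
merge 7/116 + 4/29 → 23/116
merge 17/116 + 17/116 → 17/58
merge 19/116 + 5/29 → 39/116
merge 5/29 + 23/116 → 43/116
merge 17/58 + 39/116 → 73/116
merge 43/116 + 73/116 → 1
L = 23/116 + 17/58 + 39/116 + 43/116 + 73/116 + 1 = 82/29 ≈ 2.828 bits/symbol.

2.828 bits/symbol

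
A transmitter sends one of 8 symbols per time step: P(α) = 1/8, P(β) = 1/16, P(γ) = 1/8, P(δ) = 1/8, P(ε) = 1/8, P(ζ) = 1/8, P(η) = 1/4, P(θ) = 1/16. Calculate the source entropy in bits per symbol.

Each probability is a power of 1/2, so log₂(1/p) is an integer.
H = Σ p·log₂(1/p) = 1/8·3 + 1/16·4 + 1/8·3 + 1/8·3 + 1/8·3 + 1/8·3 + 1/4·2 + 1/16·4 = 2.875 bits.

2.875 bits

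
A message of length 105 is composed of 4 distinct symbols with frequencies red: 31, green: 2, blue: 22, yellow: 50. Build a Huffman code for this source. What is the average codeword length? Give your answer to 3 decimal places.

1.752 bits/symbol

Probabilities are the counts divided by 105.
Repeatedly combine the two least-probable nodes; the expected code length is the sum of the merged weights.
merge 2/105 + 22/105 → 8/35
merge 8/35 + 31/105 → 11/21
merge 10/21 + 11/21 → 1
L = 8/35 + 11/21 + 1 = 184/105 ≈ 1.752 bits/symbol.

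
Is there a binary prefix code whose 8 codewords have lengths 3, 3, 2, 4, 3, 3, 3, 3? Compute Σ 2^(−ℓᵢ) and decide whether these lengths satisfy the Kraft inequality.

With common denominator 2^4 = 16: Σ 2^(−ℓᵢ) = 2/16 + 2/16 + 4/16 + 1/16 + 2/16 + 2/16 + 2/16 + 2/16 = 17/16 = 1.0625.
Kraft's inequality requires Σ ≤ 1; here Σ = 1.0625 > 1, so no such prefix code exists.

1.0625; no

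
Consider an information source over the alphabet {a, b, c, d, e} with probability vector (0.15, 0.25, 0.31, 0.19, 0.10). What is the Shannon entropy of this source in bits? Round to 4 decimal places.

2.2218 bits

H = −Σ pᵢ log₂ pᵢ.
−0.15·log₂(0.15) = 0.4105
−0.25·log₂(0.25) = 0.5000
−0.31·log₂(0.31) = 0.5238
−0.19·log₂(0.19) = 0.4552
−0.10·log₂(0.10) = 0.3322
Sum ≈ 2.2218 → 2.2218 bits.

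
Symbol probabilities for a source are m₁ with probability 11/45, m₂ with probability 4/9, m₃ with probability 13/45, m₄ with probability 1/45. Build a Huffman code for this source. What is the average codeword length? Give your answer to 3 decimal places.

1.822 bits/symbol

Repeatedly combine the two least-probable nodes; the expected code length is the sum of the merged weights.
merge 1/45 + 11/45 → 4/15
merge 4/15 + 13/45 → 5/9
merge 4/9 + 5/9 → 1
L = 4/15 + 5/9 + 1 = 82/45 ≈ 1.822 bits/symbol.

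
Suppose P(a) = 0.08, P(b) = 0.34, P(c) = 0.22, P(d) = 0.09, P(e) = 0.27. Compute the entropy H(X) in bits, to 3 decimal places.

H = −Σ pᵢ log₂ pᵢ.
−0.08·log₂(0.08) = 0.2915
−0.34·log₂(0.34) = 0.5292
−0.22·log₂(0.22) = 0.4806
−0.09·log₂(0.09) = 0.3127
−0.27·log₂(0.27) = 0.5100
Sum ≈ 2.1239 → 2.124 bits.

2.124 bits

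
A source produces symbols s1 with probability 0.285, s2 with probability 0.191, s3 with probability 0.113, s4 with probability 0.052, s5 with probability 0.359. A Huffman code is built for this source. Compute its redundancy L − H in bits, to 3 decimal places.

Entropy H = −Σ p log₂ p ≈ 2.0801 bits.
Huffman merges: 13/250+113/1000→33/200; 33/200+191/1000→89/250; 57/200+89/250→641/1000; 359/1000+641/1000→1. L = 1081/500 ≈ 2.1620.
L − H = 2.1620 − 2.0801 = 0.082 bits.

0.082 bits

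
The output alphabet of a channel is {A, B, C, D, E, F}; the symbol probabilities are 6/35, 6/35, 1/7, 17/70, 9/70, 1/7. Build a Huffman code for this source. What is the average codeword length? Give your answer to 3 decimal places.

Repeatedly combine the two least-probable nodes; the expected code length is the sum of the merged weights.
merge 9/70 + 1/7 → 19/70
merge 1/7 + 6/35 → 11/35
merge 6/35 + 17/70 → 29/70
merge 19/70 + 11/35 → 41/70
merge 29/70 + 41/70 → 1
L = 19/70 + 11/35 + 29/70 + 41/70 + 1 = 181/70 ≈ 2.586 bits/symbol.

2.586 bits/symbol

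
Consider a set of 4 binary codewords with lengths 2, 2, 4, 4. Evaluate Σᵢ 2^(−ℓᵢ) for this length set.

With common denominator 2^4 = 16: Σ 2^(−ℓᵢ) = 4/16 + 4/16 + 1/16 + 1/16 = 10/16 = 0.625.

0.625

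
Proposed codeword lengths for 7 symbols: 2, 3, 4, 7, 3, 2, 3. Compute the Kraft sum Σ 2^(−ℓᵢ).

With common denominator 2^7 = 128: Σ 2^(−ℓᵢ) = 32/128 + 16/128 + 8/128 + 1/128 + 16/128 + 32/128 + 16/128 = 121/128 = 0.9453125.

0.9453125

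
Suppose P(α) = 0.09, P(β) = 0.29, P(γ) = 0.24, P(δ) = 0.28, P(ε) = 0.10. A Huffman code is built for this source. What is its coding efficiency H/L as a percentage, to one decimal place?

Entropy H = −Σ p log₂ p ≈ 2.1711 bits.
Huffman merges: 9/100+1/10→19/100; 19/100+6/25→43/100; 7/25+29/100→57/100; 43/100+57/100→1. L = 219/100 ≈ 2.1900.
Efficiency = H/L = 2.1711/2.1900 = 99.1%.

99.1%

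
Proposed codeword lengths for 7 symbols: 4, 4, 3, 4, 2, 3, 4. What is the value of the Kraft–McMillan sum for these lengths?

With common denominator 2^4 = 16: Σ 2^(−ℓᵢ) = 1/16 + 1/16 + 2/16 + 1/16 + 4/16 + 2/16 + 1/16 = 12/16 = 0.75.

0.75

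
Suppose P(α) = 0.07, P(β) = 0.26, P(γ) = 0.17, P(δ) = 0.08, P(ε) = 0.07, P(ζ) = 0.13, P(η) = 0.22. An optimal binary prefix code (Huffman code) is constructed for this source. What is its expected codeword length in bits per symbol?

2.66 bits/symbol

Repeatedly combine the two least-probable nodes; the expected code length is the sum of the merged weights.
merge 7/100 + 7/100 → 7/50
merge 2/25 + 13/100 → 21/100
merge 7/50 + 17/100 → 31/100
merge 21/100 + 11/50 → 43/100
merge 13/50 + 31/100 → 57/100
merge 43/100 + 57/100 → 1
L = 7/50 + 21/100 + 31/100 + 43/100 + 57/100 + 1 = 133/50 = 2.66 bits/symbol.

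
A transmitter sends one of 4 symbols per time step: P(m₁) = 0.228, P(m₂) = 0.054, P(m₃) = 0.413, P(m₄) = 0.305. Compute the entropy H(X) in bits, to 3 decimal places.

H = −Σ pᵢ log₂ pᵢ.
−0.228·log₂(0.228) = 0.4863
−0.054·log₂(0.054) = 0.2274
−0.413·log₂(0.413) = 0.5269
−0.305·log₂(0.305) = 0.5225
Sum ≈ 1.7631 → 1.763 bits.

1.763 bits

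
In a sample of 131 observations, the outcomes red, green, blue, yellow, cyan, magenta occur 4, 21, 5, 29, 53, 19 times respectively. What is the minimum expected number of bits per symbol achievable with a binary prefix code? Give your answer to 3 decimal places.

2.252 bits/symbol

Probabilities are the counts divided by 131.
Repeatedly combine the two least-probable nodes; the expected code length is the sum of the merged weights.
merge 4/131 + 5/131 → 9/131
merge 9/131 + 19/131 → 28/131
merge 21/131 + 28/131 → 49/131
merge 29/131 + 49/131 → 78/131
merge 53/131 + 78/131 → 1
L = 9/131 + 28/131 + 49/131 + 78/131 + 1 = 295/131 ≈ 2.252 bits/symbol.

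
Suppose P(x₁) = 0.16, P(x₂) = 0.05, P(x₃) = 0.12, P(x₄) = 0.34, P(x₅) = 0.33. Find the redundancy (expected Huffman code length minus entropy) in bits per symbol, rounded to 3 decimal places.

0.097 bits

Entropy H = −Σ p log₂ p ≈ 2.0632 bits.
Huffman merges: 1/20+3/25→17/100; 4/25+17/100→33/100; 33/100+33/100→33/50; 17/50+33/50→1. L = 54/25 ≈ 2.1600.
L − H = 2.1600 − 2.0632 = 0.097 bits.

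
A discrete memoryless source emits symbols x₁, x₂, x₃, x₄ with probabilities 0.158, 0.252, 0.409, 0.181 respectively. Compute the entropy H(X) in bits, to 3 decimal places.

1.896 bits

H = −Σ pᵢ log₂ pᵢ.
−0.158·log₂(0.158) = 0.4206
−0.252·log₂(0.252) = 0.5011
−0.409·log₂(0.409) = 0.5275
−0.181·log₂(0.181) = 0.4463
Sum ≈ 1.8956 → 1.896 bits.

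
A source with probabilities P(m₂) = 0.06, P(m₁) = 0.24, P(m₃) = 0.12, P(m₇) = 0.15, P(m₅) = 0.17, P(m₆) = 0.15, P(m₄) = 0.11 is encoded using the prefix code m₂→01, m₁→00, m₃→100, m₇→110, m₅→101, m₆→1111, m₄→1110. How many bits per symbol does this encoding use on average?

2.96 bits/symbol

L̄ = Σ pᵢ·ℓᵢ = 0.06·2 + 0.24·2 + 0.12·3 + 0.15·3 + 0.17·3 + 0.15·4 + 0.11·4 = 2.96 bits/symbol.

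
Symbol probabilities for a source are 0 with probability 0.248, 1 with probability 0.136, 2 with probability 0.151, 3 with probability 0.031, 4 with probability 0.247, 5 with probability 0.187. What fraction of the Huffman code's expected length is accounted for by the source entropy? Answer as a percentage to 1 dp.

Entropy H = −Σ p log₂ p ≈ 2.4082 bits.
Huffman merges: 31/1000+17/125→167/1000; 151/1000+167/1000→159/500; 187/1000+247/1000→217/500; 31/125+159/500→283/500; 217/500+283/500→1. L = 497/200 ≈ 2.4850.
Efficiency = H/L = 2.4082/2.4850 = 96.9%.

96.9%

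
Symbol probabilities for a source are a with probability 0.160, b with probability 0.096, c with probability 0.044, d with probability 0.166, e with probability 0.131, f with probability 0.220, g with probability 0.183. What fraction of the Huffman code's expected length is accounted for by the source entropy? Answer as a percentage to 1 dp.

98.2%

Entropy H = −Σ p log₂ p ≈ 2.6890 bits.
Huffman merges: 11/250+12/125→7/50; 131/1000+7/50→271/1000; 4/25+83/500→163/500; 183/1000+11/50→403/1000; 271/1000+163/500→597/1000; 403/1000+597/1000→1. L = 2737/1000 ≈ 2.7370.
Efficiency = H/L = 2.6890/2.7370 = 98.2%.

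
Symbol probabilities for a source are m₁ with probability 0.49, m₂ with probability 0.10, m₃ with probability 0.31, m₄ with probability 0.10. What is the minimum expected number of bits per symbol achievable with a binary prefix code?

Repeatedly combine the two least-probable nodes; the expected code length is the sum of the merged weights.
merge 1/10 + 1/10 → 1/5
merge 1/5 + 31/100 → 51/100
merge 49/100 + 51/100 → 1
L = 1/5 + 51/100 + 1 = 171/100 = 1.71 bits/symbol.

1.71 bits/symbol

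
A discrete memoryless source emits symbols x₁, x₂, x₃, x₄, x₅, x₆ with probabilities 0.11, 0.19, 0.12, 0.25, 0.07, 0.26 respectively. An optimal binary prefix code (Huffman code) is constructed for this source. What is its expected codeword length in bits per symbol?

2.48 bits/symbol

Repeatedly combine the two least-probable nodes; the expected code length is the sum of the merged weights.
merge 7/100 + 11/100 → 9/50
merge 3/25 + 9/50 → 3/10
merge 19/100 + 1/4 → 11/25
merge 13/50 + 3/10 → 14/25
merge 11/25 + 14/25 → 1
L = 9/50 + 3/10 + 11/25 + 14/25 + 1 = 62/25 = 2.48 bits/symbol.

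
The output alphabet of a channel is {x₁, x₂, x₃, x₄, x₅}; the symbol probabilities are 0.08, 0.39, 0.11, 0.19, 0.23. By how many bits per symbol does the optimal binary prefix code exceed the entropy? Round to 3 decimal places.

0.066 bits

Entropy H = −Σ p log₂ p ≈ 2.1145 bits.
Huffman merges: 2/25+11/100→19/100; 19/100+19/100→19/50; 23/100+19/50→61/100; 39/100+61/100→1. L = 109/50 ≈ 2.1800.
L − H = 2.1800 − 2.1145 = 0.066 bits.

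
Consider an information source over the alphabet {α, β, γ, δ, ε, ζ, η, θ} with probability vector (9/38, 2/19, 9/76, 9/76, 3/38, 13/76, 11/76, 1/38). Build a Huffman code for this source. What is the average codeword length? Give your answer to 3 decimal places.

Repeatedly combine the two least-probable nodes; the expected code length is the sum of the merged weights.
merge 1/38 + 3/38 → 2/19
merge 2/19 + 2/19 → 4/19
merge 9/76 + 9/76 → 9/38
merge 11/76 + 13/76 → 6/19
merge 4/19 + 9/38 → 17/38
merge 9/38 + 6/19 → 21/38
merge 17/38 + 21/38 → 1
L = 2/19 + 4/19 + 9/38 + 6/19 + 17/38 + 21/38 + 1 = 109/38 ≈ 2.868 bits/symbol.

2.868 bits/symbol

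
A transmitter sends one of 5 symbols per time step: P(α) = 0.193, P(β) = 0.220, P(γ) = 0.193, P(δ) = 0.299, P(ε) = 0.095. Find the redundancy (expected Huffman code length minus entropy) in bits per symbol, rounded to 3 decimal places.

Entropy H = −Σ p log₂ p ≈ 2.2401 bits.
Huffman merges: 19/200+193/1000→36/125; 193/1000+11/50→413/1000; 36/125+299/1000→587/1000; 413/1000+587/1000→1. L = 286/125 ≈ 2.2880.
L − H = 2.2880 − 2.2401 = 0.048 bits.

0.048 bits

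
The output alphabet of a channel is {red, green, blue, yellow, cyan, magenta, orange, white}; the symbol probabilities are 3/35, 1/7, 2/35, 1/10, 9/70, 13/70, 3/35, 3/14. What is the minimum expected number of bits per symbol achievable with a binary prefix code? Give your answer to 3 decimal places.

2.929 bits/symbol

Repeatedly combine the two least-probable nodes; the expected code length is the sum of the merged weights.
merge 2/35 + 3/35 → 1/7
merge 3/35 + 1/10 → 13/70
merge 9/70 + 1/7 → 19/70
merge 1/7 + 13/70 → 23/70
merge 13/70 + 3/14 → 2/5
merge 19/70 + 23/70 → 3/5
merge 2/5 + 3/5 → 1
L = 1/7 + 13/70 + 19/70 + 23/70 + 2/5 + 3/5 + 1 = 41/14 ≈ 2.929 bits/symbol.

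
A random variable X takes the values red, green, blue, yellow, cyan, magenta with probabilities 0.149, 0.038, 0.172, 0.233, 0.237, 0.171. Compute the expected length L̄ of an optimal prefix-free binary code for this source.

Repeatedly combine the two least-probable nodes; the expected code length is the sum of the merged weights.
merge 19/500 + 149/1000 → 187/1000
merge 171/1000 + 43/250 → 343/1000
merge 187/1000 + 233/1000 → 21/50
merge 237/1000 + 343/1000 → 29/50
merge 21/50 + 29/50 → 1
L = 187/1000 + 343/1000 + 21/50 + 29/50 + 1 = 253/100 = 2.53 bits/symbol.

2.53 bits/symbol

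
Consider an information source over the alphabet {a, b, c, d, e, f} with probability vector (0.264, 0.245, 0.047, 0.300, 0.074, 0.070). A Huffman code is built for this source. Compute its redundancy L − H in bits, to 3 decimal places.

Entropy H = −Σ p log₂ p ≈ 2.2793 bits.
Huffman merges: 47/1000+7/100→117/1000; 37/500+117/1000→191/1000; 191/1000+49/200→109/250; 33/125+3/10→141/250; 109/250+141/250→1. L = 577/250 ≈ 2.3080.
L − H = 2.3080 − 2.2793 = 0.029 bits.

0.029 bits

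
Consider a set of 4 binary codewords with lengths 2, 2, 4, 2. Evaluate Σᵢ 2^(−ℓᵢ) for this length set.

With common denominator 2^4 = 16: Σ 2^(−ℓᵢ) = 4/16 + 4/16 + 1/16 + 4/16 = 13/16 = 0.8125.

0.8125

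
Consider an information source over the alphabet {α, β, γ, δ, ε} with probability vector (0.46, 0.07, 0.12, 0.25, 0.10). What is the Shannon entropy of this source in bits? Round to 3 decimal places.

H = −Σ pᵢ log₂ pᵢ.
−0.46·log₂(0.46) = 0.5153
−0.07·log₂(0.07) = 0.2686
−0.12·log₂(0.12) = 0.3671
−0.25·log₂(0.25) = 0.5000
−0.10·log₂(0.10) = 0.3322
Sum ≈ 1.9832 → 1.983 bits.

1.983 bits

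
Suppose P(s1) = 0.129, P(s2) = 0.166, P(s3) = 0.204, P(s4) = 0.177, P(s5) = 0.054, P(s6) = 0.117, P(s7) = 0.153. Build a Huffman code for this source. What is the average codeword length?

Repeatedly combine the two least-probable nodes; the expected code length is the sum of the merged weights.
merge 27/500 + 117/1000 → 171/1000
merge 129/1000 + 153/1000 → 141/500
merge 83/500 + 171/1000 → 337/1000
merge 177/1000 + 51/250 → 381/1000
merge 141/500 + 337/1000 → 619/1000
merge 381/1000 + 619/1000 → 1
L = 171/1000 + 141/500 + 337/1000 + 381/1000 + 619/1000 + 1 = 279/100 = 2.79 bits/symbol.

2.79 bits/symbol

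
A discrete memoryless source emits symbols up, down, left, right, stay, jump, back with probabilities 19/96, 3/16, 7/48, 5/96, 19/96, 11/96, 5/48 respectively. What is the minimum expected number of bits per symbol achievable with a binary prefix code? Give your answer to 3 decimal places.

Repeatedly combine the two least-probable nodes; the expected code length is the sum of the merged weights.
merge 5/96 + 5/48 → 5/32
merge 11/96 + 7/48 → 25/96
merge 5/32 + 3/16 → 11/32
merge 19/96 + 19/96 → 19/48
merge 25/96 + 11/32 → 29/48
merge 19/48 + 29/48 → 1
L = 5/32 + 25/96 + 11/32 + 19/48 + 29/48 + 1 = 265/96 ≈ 2.760 bits/symbol.

2.760 bits/symbol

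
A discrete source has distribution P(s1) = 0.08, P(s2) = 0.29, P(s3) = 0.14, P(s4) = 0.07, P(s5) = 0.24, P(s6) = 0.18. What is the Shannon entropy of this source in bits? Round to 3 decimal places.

2.415 bits

H = −Σ pᵢ log₂ pᵢ.
−0.08·log₂(0.08) = 0.2915
−0.29·log₂(0.29) = 0.5179
−0.14·log₂(0.14) = 0.3971
−0.07·log₂(0.07) = 0.2686
−0.24·log₂(0.24) = 0.4941
−0.18·log₂(0.18) = 0.4453
Sum ≈ 2.4145 → 2.415 bits.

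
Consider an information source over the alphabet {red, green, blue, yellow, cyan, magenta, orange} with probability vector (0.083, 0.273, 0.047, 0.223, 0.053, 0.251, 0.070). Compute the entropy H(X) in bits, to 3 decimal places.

H = −Σ pᵢ log₂ pᵢ.
−0.083·log₂(0.083) = 0.2980
−0.273·log₂(0.273) = 0.5113
−0.047·log₂(0.047) = 0.2073
−0.223·log₂(0.223) = 0.4828
−0.053·log₂(0.053) = 0.2246
−0.251·log₂(0.251) = 0.5006
−0.070·log₂(0.070) = 0.2686
Sum ≈ 2.4932 → 2.493 bits.

2.493 bits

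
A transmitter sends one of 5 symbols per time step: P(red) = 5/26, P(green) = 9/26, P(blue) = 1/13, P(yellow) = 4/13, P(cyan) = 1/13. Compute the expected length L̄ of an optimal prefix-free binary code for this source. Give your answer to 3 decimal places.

Repeatedly combine the two least-probable nodes; the expected code length is the sum of the merged weights.
merge 1/13 + 1/13 → 2/13
merge 2/13 + 5/26 → 9/26
merge 4/13 + 9/26 → 17/26
merge 9/26 + 17/26 → 1
L = 2/13 + 9/26 + 17/26 + 1 = 28/13 ≈ 2.154 bits/symbol.

2.154 bits/symbol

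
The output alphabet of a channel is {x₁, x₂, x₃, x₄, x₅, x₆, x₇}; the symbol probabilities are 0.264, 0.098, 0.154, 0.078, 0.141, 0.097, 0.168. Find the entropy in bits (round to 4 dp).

H = −Σ pᵢ log₂ pᵢ.
−0.264·log₂(0.264) = 0.5072
−0.098·log₂(0.098) = 0.3284
−0.154·log₂(0.154) = 0.4156
−0.078·log₂(0.078) = 0.2871
−0.141·log₂(0.141) = 0.3985
−0.097·log₂(0.097) = 0.3265
−0.168·log₂(0.168) = 0.4323
Sum ≈ 2.6957 → 2.6957 bits.

2.6957 bits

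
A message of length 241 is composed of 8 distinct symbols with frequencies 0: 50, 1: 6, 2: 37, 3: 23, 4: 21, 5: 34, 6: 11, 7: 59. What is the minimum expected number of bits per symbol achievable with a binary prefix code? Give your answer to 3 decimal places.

Probabilities are the counts divided by 241.
Repeatedly combine the two least-probable nodes; the expected code length is the sum of the merged weights.
merge 6/241 + 11/241 → 17/241
merge 17/241 + 21/241 → 38/241
merge 23/241 + 34/241 → 57/241
merge 37/241 + 38/241 → 75/241
merge 50/241 + 57/241 → 107/241
merge 59/241 + 75/241 → 134/241
merge 107/241 + 134/241 → 1
L = 17/241 + 38/241 + 57/241 + 75/241 + 107/241 + 134/241 + 1 = 669/241 ≈ 2.776 bits/symbol.

2.776 bits/symbol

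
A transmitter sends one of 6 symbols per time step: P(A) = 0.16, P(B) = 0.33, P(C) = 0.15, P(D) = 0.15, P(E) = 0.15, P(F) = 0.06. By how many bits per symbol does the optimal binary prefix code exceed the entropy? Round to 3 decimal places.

Entropy H = −Σ p log₂ p ≈ 2.4260 bits.
Huffman merges: 3/50+3/20→21/100; 3/20+3/20→3/10; 4/25+21/100→37/100; 3/10+33/100→63/100; 37/100+63/100→1. L = 251/100 ≈ 2.5100.
L − H = 2.5100 − 2.4260 = 0.084 bits.

0.084 bits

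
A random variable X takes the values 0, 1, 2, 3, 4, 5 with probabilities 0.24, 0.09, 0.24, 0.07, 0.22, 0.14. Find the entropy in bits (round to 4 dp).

2.4472 bits

H = −Σ pᵢ log₂ pᵢ.
−0.24·log₂(0.24) = 0.4941
−0.09·log₂(0.09) = 0.3127
−0.24·log₂(0.24) = 0.4941
−0.07·log₂(0.07) = 0.2686
−0.22·log₂(0.22) = 0.4806
−0.14·log₂(0.14) = 0.3971
Sum ≈ 2.4472 → 2.4472 bits.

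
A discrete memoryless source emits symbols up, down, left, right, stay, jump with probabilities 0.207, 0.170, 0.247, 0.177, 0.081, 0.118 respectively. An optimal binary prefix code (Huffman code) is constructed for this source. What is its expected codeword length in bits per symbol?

2.546 bits/symbol

Repeatedly combine the two least-probable nodes; the expected code length is the sum of the merged weights.
merge 81/1000 + 59/500 → 199/1000
merge 17/100 + 177/1000 → 347/1000
merge 199/1000 + 207/1000 → 203/500
merge 247/1000 + 347/1000 → 297/500
merge 203/500 + 297/500 → 1
L = 199/1000 + 347/1000 + 203/500 + 297/500 + 1 = 1273/500 = 2.546 bits/symbol.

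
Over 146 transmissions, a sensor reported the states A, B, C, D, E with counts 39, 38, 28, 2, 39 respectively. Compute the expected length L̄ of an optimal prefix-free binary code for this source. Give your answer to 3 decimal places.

2.205 bits/symbol

Probabilities are the counts divided by 146.
Repeatedly combine the two least-probable nodes; the expected code length is the sum of the merged weights.
merge 1/73 + 14/73 → 15/73
merge 15/73 + 19/73 → 34/73
merge 39/146 + 39/146 → 39/73
merge 34/73 + 39/73 → 1
L = 15/73 + 34/73 + 39/73 + 1 = 161/73 ≈ 2.205 bits/symbol.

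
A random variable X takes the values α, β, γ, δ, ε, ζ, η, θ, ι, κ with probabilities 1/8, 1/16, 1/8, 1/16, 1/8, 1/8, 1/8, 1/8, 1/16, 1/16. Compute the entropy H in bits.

3.25 bits

Each probability is a power of 1/2, so log₂(1/p) is an integer.
H = Σ p·log₂(1/p) = 1/8·3 + 1/16·4 + 1/8·3 + 1/16·4 + 1/8·3 + 1/8·3 + 1/8·3 + 1/8·3 + 1/16·4 + 1/16·4 = 3.25 bits.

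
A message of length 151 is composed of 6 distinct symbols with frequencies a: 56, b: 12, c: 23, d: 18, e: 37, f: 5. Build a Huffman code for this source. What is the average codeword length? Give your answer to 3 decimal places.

2.344 bits/symbol

Probabilities are the counts divided by 151.
Repeatedly combine the two least-probable nodes; the expected code length is the sum of the merged weights.
merge 5/151 + 12/151 → 17/151
merge 17/151 + 18/151 → 35/151
merge 23/151 + 35/151 → 58/151
merge 37/151 + 56/151 → 93/151
merge 58/151 + 93/151 → 1
L = 17/151 + 35/151 + 58/151 + 93/151 + 1 = 354/151 ≈ 2.344 bits/symbol.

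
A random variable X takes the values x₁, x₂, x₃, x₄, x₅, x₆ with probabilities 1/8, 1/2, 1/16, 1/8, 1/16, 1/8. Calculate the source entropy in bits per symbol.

Each probability is a power of 1/2, so log₂(1/p) is an integer.
H = Σ p·log₂(1/p) = 1/8·3 + 1/2·1 + 1/16·4 + 1/8·3 + 1/16·4 + 1/8·3 = 2.125 bits.

2.125 bits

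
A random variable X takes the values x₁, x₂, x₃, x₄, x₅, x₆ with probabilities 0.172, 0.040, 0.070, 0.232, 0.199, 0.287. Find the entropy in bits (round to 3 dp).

H = −Σ pᵢ log₂ pᵢ.
−0.172·log₂(0.172) = 0.4368
−0.040·log₂(0.040) = 0.1858
−0.070·log₂(0.070) = 0.2686
−0.232·log₂(0.232) = 0.4890
−0.199·log₂(0.199) = 0.4635
−0.287·log₂(0.287) = 0.5169
Sum ≈ 2.3605 → 2.360 bits.

2.360 bits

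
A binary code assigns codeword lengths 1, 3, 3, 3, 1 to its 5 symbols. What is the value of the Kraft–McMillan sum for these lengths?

1.375

With common denominator 2^3 = 8: Σ 2^(−ℓᵢ) = 4/8 + 1/8 + 1/8 + 1/8 + 4/8 = 11/8 = 1.375.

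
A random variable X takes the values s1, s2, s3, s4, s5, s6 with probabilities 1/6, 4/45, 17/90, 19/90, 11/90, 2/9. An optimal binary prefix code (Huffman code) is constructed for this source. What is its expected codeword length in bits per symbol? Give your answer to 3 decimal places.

Repeatedly combine the two least-probable nodes; the expected code length is the sum of the merged weights.
merge 4/45 + 11/90 → 19/90
merge 1/6 + 17/90 → 16/45
merge 19/90 + 19/90 → 19/45
merge 2/9 + 16/45 → 26/45
merge 19/45 + 26/45 → 1
L = 19/90 + 16/45 + 19/45 + 26/45 + 1 = 77/30 ≈ 2.567 bits/symbol.

2.567 bits/symbol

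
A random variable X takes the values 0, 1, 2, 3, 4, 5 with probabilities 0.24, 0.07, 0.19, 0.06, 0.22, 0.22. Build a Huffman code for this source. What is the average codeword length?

2.45 bits/symbol

Repeatedly combine the two least-probable nodes; the expected code length is the sum of the merged weights.
merge 3/50 + 7/100 → 13/100
merge 13/100 + 19/100 → 8/25
merge 11/50 + 11/50 → 11/25
merge 6/25 + 8/25 → 14/25
merge 11/25 + 14/25 → 1
L = 13/100 + 8/25 + 11/25 + 14/25 + 1 = 49/20 = 2.45 bits/symbol.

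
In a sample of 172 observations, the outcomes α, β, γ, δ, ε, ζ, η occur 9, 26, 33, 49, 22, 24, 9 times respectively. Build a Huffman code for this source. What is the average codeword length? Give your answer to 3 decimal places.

2.628 bits/symbol

Probabilities are the counts divided by 172.
Repeatedly combine the two least-probable nodes; the expected code length is the sum of the merged weights.
merge 9/172 + 9/172 → 9/86
merge 9/86 + 11/86 → 10/43
merge 6/43 + 13/86 → 25/86
merge 33/172 + 10/43 → 73/172
merge 49/172 + 25/86 → 99/172
merge 73/172 + 99/172 → 1
L = 9/86 + 10/43 + 25/86 + 73/172 + 99/172 + 1 = 113/43 ≈ 2.628 bits/symbol.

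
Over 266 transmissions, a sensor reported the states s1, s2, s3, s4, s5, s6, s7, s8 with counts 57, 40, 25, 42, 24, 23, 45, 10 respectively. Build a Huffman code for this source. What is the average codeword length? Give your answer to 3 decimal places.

Probabilities are the counts divided by 266.
Repeatedly combine the two least-probable nodes; the expected code length is the sum of the merged weights.
merge 5/133 + 23/266 → 33/266
merge 12/133 + 25/266 → 7/38
merge 33/266 + 20/133 → 73/266
merge 3/19 + 45/266 → 87/266
merge 7/38 + 3/14 → 53/133
merge 73/266 + 87/266 → 80/133
merge 53/133 + 80/133 → 1
L = 33/266 + 7/38 + 73/266 + 87/266 + 53/133 + 80/133 + 1 = 387/133 ≈ 2.910 bits/symbol.

2.910 bits/symbol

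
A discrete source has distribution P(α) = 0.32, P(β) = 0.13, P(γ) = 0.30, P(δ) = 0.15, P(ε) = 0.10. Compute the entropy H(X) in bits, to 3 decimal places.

2.173 bits

H = −Σ pᵢ log₂ pᵢ.
−0.32·log₂(0.32) = 0.5260
−0.13·log₂(0.13) = 0.3826
−0.30·log₂(0.30) = 0.5211
−0.15·log₂(0.15) = 0.4105
−0.10·log₂(0.10) = 0.3322
Sum ≈ 2.1725 → 2.173 bits.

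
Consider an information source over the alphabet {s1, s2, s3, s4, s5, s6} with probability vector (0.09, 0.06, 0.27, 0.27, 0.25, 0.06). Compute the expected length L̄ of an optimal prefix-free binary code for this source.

2.33 bits/symbol

Repeatedly combine the two least-probable nodes; the expected code length is the sum of the merged weights.
merge 3/50 + 3/50 → 3/25
merge 9/100 + 3/25 → 21/100
merge 21/100 + 1/4 → 23/50
merge 27/100 + 27/100 → 27/50
merge 23/50 + 27/50 → 1
L = 3/25 + 21/100 + 23/50 + 27/50 + 1 = 233/100 = 2.33 bits/symbol.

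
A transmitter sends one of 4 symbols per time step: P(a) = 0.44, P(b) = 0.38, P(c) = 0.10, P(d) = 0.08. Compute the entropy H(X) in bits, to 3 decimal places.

1.675 bits

H = −Σ pᵢ log₂ pᵢ.
−0.44·log₂(0.44) = 0.5211
−0.38·log₂(0.38) = 0.5305
−0.10·log₂(0.10) = 0.3322
−0.08·log₂(0.08) = 0.2915
Sum ≈ 1.6753 → 1.675 bits.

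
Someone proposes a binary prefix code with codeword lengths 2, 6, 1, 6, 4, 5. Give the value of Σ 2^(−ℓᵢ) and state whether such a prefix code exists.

With common denominator 2^6 = 64: Σ 2^(−ℓᵢ) = 16/64 + 1/64 + 32/64 + 1/64 + 4/64 + 2/64 = 56/64 = 0.875.
Kraft's inequality requires Σ ≤ 1; here Σ = 0.875 ≤ 1, so such a prefix code exists.

0.875; yes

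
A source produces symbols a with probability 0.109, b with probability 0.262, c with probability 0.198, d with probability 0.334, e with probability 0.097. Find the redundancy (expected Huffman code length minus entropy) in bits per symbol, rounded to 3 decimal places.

Entropy H = −Σ p log₂ p ≈ 2.1723 bits.
Huffman merges: 97/1000+109/1000→103/500; 99/500+103/500→101/250; 131/500+167/500→149/250; 101/250+149/250→1. L = 1103/500 ≈ 2.2060.
L − H = 2.2060 − 2.1723 = 0.034 bits.

0.034 bits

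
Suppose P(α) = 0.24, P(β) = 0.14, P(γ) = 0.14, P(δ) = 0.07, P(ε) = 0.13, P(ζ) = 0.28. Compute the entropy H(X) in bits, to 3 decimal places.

H = −Σ pᵢ log₂ pᵢ.
−0.24·log₂(0.24) = 0.4941
−0.14·log₂(0.14) = 0.3971
−0.14·log₂(0.14) = 0.3971
−0.07·log₂(0.07) = 0.2686
−0.13·log₂(0.13) = 0.3826
−0.28·log₂(0.28) = 0.5142
Sum ≈ 2.4538 → 2.454 bits.

2.454 bits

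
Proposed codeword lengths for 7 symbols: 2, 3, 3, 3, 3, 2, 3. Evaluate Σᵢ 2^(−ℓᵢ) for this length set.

With common denominator 2^3 = 8: Σ 2^(−ℓᵢ) = 2/8 + 1/8 + 1/8 + 1/8 + 1/8 + 2/8 + 1/8 = 9/8 = 1.125.

1.125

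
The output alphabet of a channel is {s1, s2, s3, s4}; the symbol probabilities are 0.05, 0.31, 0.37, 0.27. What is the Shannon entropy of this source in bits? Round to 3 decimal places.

1.781 bits

H = −Σ pᵢ log₂ pᵢ.
−0.05·log₂(0.05) = 0.2161
−0.31·log₂(0.31) = 0.5238
−0.37·log₂(0.37) = 0.5307
−0.27·log₂(0.27) = 0.5100
Sum ≈ 1.7806 → 1.781 bits.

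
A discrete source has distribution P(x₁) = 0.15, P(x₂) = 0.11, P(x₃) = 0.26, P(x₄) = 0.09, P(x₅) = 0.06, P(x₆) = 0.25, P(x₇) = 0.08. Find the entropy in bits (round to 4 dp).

H = −Σ pᵢ log₂ pᵢ.
−0.15·log₂(0.15) = 0.4105
−0.11·log₂(0.11) = 0.3503
−0.26·log₂(0.26) = 0.5053
−0.09·log₂(0.09) = 0.3127
−0.06·log₂(0.06) = 0.2435
−0.25·log₂(0.25) = 0.5000
−0.08·log₂(0.08) = 0.2915
Sum ≈ 2.6138 → 2.6138 bits.

2.6138 bits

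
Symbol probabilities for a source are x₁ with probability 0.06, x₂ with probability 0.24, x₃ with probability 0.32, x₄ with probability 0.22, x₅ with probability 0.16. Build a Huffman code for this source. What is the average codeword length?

Repeatedly combine the two least-probable nodes; the expected code length is the sum of the merged weights.
merge 3/50 + 4/25 → 11/50
merge 11/50 + 11/50 → 11/25
merge 6/25 + 8/25 → 14/25
merge 11/25 + 14/25 → 1
L = 11/50 + 11/25 + 14/25 + 1 = 111/50 = 2.22 bits/symbol.

2.22 bits/symbol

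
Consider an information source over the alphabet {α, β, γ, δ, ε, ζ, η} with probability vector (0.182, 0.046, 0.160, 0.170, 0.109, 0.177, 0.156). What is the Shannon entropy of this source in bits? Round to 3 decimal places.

H = −Σ pᵢ log₂ pᵢ.
−0.182·log₂(0.182) = 0.4474
−0.046·log₂(0.046) = 0.2043
−0.160·log₂(0.160) = 0.4230
−0.170·log₂(0.170) = 0.4346
−0.109·log₂(0.109) = 0.3485
−0.177·log₂(0.177) = 0.4422
−0.156·log₂(0.156) = 0.4181
Sum ≈ 2.7182 → 2.718 bits.

2.718 bits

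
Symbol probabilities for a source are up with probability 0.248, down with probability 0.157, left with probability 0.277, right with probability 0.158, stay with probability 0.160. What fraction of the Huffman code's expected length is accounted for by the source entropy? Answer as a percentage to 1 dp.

98.3%

Entropy H = −Σ p log₂ p ≈ 2.2749 bits.
Huffman merges: 157/1000+79/500→63/200; 4/25+31/125→51/125; 277/1000+63/200→74/125; 51/125+74/125→1. L = 463/200 ≈ 2.3150.
Efficiency = H/L = 2.2749/2.3150 = 98.3%.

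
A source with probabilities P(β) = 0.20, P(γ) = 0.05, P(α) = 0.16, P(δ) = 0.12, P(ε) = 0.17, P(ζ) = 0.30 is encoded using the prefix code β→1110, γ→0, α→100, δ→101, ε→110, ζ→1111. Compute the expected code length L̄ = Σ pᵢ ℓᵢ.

L̄ = Σ pᵢ·ℓᵢ = 0.20·4 + 0.05·1 + 0.16·3 + 0.12·3 + 0.17·3 + 0.30·4 = 3.4 bits/symbol.

3.4 bits/symbol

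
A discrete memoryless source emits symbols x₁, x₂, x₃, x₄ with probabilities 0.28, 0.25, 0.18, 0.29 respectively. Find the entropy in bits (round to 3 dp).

H = −Σ pᵢ log₂ pᵢ.
−0.28·log₂(0.28) = 0.5142
−0.25·log₂(0.25) = 0.5000
−0.18·log₂(0.18) = 0.4453
−0.29·log₂(0.29) = 0.5179
Sum ≈ 1.9774 → 1.977 bits.

1.977 bits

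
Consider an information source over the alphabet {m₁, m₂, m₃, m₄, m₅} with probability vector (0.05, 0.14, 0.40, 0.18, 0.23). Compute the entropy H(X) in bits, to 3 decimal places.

2.075 bits

H = −Σ pᵢ log₂ pᵢ.
−0.05·log₂(0.05) = 0.2161
−0.14·log₂(0.14) = 0.3971
−0.40·log₂(0.40) = 0.5288
−0.18·log₂(0.18) = 0.4453
−0.23·log₂(0.23) = 0.4877
Sum ≈ 2.0750 → 2.075 bits.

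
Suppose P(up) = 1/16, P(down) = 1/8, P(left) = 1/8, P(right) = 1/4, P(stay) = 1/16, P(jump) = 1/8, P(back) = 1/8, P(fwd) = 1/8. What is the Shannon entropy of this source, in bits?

2.875 bits

Each probability is a power of 1/2, so log₂(1/p) is an integer.
H = Σ p·log₂(1/p) = 1/16·4 + 1/8·3 + 1/8·3 + 1/4·2 + 1/16·4 + 1/8·3 + 1/8·3 + 1/8·3 = 2.875 bits.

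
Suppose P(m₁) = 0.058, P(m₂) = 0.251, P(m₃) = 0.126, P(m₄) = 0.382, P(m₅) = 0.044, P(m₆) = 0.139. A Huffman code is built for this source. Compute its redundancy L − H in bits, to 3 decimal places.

Entropy H = −Σ p log₂ p ≈ 2.2397 bits.
Huffman merges: 11/250+29/500→51/500; 51/500+63/500→57/250; 139/1000+57/250→367/1000; 251/1000+367/1000→309/500; 191/500+309/500→1. L = 463/200 ≈ 2.3150.
L − H = 2.3150 − 2.2397 = 0.075 bits.

0.075 bits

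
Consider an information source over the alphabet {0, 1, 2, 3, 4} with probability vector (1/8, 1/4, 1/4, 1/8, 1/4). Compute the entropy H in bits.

Each probability is a power of 1/2, so log₂(1/p) is an integer.
H = Σ p·log₂(1/p) = 1/8·3 + 1/4·2 + 1/4·2 + 1/8·3 + 1/4·2 = 2.25 bits.

2.25 bits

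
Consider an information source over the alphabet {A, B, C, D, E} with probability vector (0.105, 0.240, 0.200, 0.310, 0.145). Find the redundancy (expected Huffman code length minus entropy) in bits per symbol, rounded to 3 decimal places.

0.022 bits

Entropy H = −Σ p log₂ p ≈ 2.2277 bits.
Huffman merges: 21/200+29/200→1/4; 1/5+6/25→11/25; 1/4+31/100→14/25; 11/25+14/25→1. L = 9/4 ≈ 2.2500.
L − H = 2.2500 − 2.2277 = 0.022 bits.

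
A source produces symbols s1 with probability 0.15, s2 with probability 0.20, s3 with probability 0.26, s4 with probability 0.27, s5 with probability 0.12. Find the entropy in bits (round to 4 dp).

H = −Σ pᵢ log₂ pᵢ.
−0.15·log₂(0.15) = 0.4105
−0.20·log₂(0.20) = 0.4644
−0.26·log₂(0.26) = 0.5053
−0.27·log₂(0.27) = 0.5100
−0.12·log₂(0.12) = 0.3671
Sum ≈ 2.2573 → 2.2573 bits.

2.2573 bits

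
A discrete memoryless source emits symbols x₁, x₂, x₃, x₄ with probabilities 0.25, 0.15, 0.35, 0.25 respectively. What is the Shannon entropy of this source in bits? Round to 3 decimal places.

H = −Σ pᵢ log₂ pᵢ.
−0.25·log₂(0.25) = 0.5000
−0.15·log₂(0.15) = 0.4105
−0.35·log₂(0.35) = 0.5301
−0.25·log₂(0.25) = 0.5000
Sum ≈ 1.9406 → 1.941 bits.

1.941 bits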